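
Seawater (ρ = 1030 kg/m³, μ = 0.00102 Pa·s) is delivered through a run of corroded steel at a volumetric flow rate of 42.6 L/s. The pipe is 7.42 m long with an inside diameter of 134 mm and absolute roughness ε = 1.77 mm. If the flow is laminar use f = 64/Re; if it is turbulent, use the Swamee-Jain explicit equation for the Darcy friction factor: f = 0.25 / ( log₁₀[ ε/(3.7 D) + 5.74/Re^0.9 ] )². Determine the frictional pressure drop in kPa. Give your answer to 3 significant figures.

Q = 42.6 L/s = 42.6/1000 = 0.0426 m³/s.
Cross-sectional area A = πD²/4 = π(0.134)²/4 = 0.0141 m²; mean velocity V = Q/A = 0.0426/0.0141 = 3.021 m/s.
Reynolds number Re = ρVD/μ = 1030 · 3.021 · 0.134 / 0.00102 = 4.087e+05.
Re > 4000 → turbulent. Relative roughness ε/D = 0.00177/0.134 = 0.0132. Swamee-Jain: f = 0.25/(log₁₀[0.0132/3.7 + 5.74/4.087e+05^0.9])² = 0.25/(log₁₀[0.00357 + 5.11e-05])² = 0.25/(-2.441)² = 0.04195.
Darcy-Weisbach: ΔP = f(L/D)(ρV²/2) = 0.04195·(7.42/0.134)·(1030·3.021²/2) = 0.04195·55.37·4699 = 1.092e+04 Pa.
ΔP = 1.092e+04 Pa = 10.9 kPa.

ΔP ≈ 10.9 kPa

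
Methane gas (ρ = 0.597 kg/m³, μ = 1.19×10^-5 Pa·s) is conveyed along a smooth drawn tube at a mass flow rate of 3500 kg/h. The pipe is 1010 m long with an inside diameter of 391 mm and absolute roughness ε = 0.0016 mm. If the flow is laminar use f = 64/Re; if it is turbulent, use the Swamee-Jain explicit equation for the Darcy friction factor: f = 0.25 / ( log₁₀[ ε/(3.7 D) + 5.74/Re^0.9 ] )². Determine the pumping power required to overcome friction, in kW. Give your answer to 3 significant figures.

P ≈ 3.41 kW

ṁ = 3500 kg/h = 3500/3600 = 0.9722 kg/s.
A = πD²/4 = π(0.391)²/4 = 0.1201 m²; mean velocity V = ṁ/(ρA) = 0.9722/(0.597 · 0.1201) = 13.56 m/s.
Reynolds number Re = ρVD/μ = 0.597 · 13.56 · 0.391 / 1.19e-05 = 2.66e+05.
Re > 4000 → turbulent. Relative roughness ε/D = 1.6e-06/0.391 = 4.09e-06. Swamee-Jain: f = 0.25/(log₁₀[4.09e-06/3.7 + 5.74/2.66e+05^0.9])² = 0.25/(log₁₀[1.11e-06 + 7.52e-05])² = 0.25/(-4.117)² = 0.01475.
Darcy-Weisbach: ΔP = f(L/D)(ρV²/2) = 0.01475·(1010/0.391)·(0.597·13.56²/2) = 0.01475·2583·54.91 = 2092 Pa.
Q = ṁ/ρ = 0.9722/0.597 = 1.629 m³/s.
Pumping power P = QΔP = 1.629·2092 = 3407 W = 3.41 kW.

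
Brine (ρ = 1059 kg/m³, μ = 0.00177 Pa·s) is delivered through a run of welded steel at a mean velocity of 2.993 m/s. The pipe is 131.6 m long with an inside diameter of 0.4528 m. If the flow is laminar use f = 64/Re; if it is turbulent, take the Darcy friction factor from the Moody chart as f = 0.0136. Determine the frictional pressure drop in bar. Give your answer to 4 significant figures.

ΔP ≈ 0.1875 bar

Reynolds number Re = ρVD/μ = 1059 · 2.993 · 0.4528 / 0.00177 = 8.108e+05.
Re > 4000 → turbulent; use the Moody-chart value f = 0.0136.
Darcy-Weisbach: ΔP = f(L/D)(ρV²/2) = 0.0136·(131.6/0.4528)·(1059·2.993²/2) = 0.0136·290.6·4743 = 1.875e+04 Pa.
ΔP = 1.875e+04 Pa = 0.1875 bar.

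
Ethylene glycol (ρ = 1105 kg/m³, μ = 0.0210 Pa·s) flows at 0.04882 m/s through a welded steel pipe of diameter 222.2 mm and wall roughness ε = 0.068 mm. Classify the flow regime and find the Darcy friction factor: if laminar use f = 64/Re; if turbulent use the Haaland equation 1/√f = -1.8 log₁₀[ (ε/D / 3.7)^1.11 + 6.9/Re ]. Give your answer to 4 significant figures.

Re = ρVD/μ = 1105·0.04882·0.2222/0.021 = 570.8.
Re < 2300 → laminar, so f = 64/Re = 0.1121 (roughness is irrelevant in laminar flow).

f ≈ 0.1121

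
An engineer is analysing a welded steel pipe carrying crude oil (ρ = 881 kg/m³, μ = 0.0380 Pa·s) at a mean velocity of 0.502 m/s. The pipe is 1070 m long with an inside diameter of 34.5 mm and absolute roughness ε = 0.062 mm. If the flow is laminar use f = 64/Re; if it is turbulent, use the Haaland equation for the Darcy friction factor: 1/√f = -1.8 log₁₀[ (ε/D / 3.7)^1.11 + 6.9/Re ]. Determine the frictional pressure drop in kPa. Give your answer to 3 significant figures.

ΔP ≈ 549 kPa

Reynolds number Re = ρVD/μ = 881 · 0.502 · 0.0345 / 0.038 = 401.5.
Re < 2300 → laminar flow, so f = 64/Re = 64/401.5 = 0.1594 (the turbulent correlation is not needed).
Darcy-Weisbach: ΔP = f(L/D)(ρV²/2) = 0.1594·(1070/0.0345)·(881·0.502²/2) = 0.1594·3.101e+04·111 = 5.488e+05 Pa.
ΔP = 5.488e+05 Pa = 549 kPa.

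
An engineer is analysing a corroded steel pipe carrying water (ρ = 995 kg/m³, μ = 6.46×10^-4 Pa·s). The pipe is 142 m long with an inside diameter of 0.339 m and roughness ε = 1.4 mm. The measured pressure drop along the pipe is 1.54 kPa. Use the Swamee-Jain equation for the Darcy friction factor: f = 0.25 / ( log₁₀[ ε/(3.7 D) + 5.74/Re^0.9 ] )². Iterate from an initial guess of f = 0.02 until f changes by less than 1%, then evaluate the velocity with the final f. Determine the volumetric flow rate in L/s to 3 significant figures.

Q ≈ 45.4 L/s

Rearranging Darcy-Weisbach: V = √(2·ΔP·D/(f·L·ρ)). With ε/D = 0.0014/0.339 = 0.00413, iterate starting from f = 0.02:
  f = 0.02 → V = √(2·1540·0.339/(0.02·142·995)) = 0.6079 m/s; Re = ρVD/μ = 3.174e+05; f → 0.02916
  f = 0.02916 → V = 0.5034 m/s; Re = 2.629e+05; f → 0.02925
Converged (Δf/f < 1%). With the final f = 0.02925: V = √(2·1540·0.339/(0.02925·142·995)) = 0.5027 m/s.
Q = V·A = 0.5027·(π/4·0.339²) = 0.04537 m³/s = 45.4 L/s.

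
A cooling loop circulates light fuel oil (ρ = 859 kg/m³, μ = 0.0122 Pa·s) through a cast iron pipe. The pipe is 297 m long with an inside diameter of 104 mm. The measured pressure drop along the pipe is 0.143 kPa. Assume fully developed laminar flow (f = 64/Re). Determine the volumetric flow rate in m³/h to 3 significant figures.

For laminar flow, f = 64/Re with Re = ρVD/μ, so Darcy-Weisbach reduces to ΔP = 32μLV/D². Solving for V: V = ΔP·D²/(32μL) = 143·(0.104)²/(32·0.0122·297) = 0.01334 m/s.
Check: Re = ρVD/μ = 859·0.01334·0.104/0.0122 = 97.68 < 2300, so the laminar assumption holds.
Q = V·A = 0.01334·(π/4·0.104²) = 0.0001133 m³/s = 0.408 m³/h.

Q ≈ 0.408 m³/h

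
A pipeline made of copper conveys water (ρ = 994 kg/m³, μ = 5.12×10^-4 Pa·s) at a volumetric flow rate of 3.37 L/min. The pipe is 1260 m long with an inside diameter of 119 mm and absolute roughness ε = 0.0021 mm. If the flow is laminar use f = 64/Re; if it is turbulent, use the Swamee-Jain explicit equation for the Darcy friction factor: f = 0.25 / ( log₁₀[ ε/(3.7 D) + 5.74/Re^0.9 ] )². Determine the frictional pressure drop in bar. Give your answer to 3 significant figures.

Q = 3.37 L/min = 3.37/60000 = 5.617e-05 m³/s.
Cross-sectional area A = πD²/4 = π(0.119)²/4 = 0.01112 m²; mean velocity V = Q/A = 5.617e-05/0.01112 = 0.00505 m/s.
Reynolds number Re = ρVD/μ = 994 · 0.00505 · 0.119 / 0.000512 = 1167.
Re < 2300 → laminar flow, so f = 64/Re = 64/1167 = 0.05486 (the turbulent correlation is not needed).
Darcy-Weisbach: ΔP = f(L/D)(ρV²/2) = 0.05486·(1260/0.119)·(994·0.00505²/2) = 0.05486·1.059e+04·0.01267 = 7.362 Pa.
ΔP = 7.362 Pa = 7.36×10^-5 bar.

ΔP ≈ 7.36×10^-5 bar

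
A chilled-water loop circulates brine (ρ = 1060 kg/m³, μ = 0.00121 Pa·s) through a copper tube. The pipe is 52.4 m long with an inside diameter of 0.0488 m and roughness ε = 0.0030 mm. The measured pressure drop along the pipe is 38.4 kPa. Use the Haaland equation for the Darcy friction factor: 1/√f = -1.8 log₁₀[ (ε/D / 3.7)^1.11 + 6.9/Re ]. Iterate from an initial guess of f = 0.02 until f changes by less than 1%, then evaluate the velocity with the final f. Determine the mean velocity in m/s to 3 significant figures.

Rearranging Darcy-Weisbach: V = √(2·ΔP·D/(f·L·ρ)). With ε/D = 3e-06/0.0488 = 6.15e-05, iterate starting from f = 0.02:
  f = 0.02 → V = √(2·3.84e+04·0.0488/(0.02·52.4·1060)) = 1.837 m/s; Re = ρVD/μ = 7.852e+04; f → 0.01898
  f = 0.01898 → V = 1.885 m/s; Re = 8.06e+04; f → 0.01888
Converged (Δf/f < 1%). With the final f = 0.01888: V = √(2·3.84e+04·0.0488/(0.01888·52.4·1060)) = 1.89 m/s.

V ≈ 1.89 m/s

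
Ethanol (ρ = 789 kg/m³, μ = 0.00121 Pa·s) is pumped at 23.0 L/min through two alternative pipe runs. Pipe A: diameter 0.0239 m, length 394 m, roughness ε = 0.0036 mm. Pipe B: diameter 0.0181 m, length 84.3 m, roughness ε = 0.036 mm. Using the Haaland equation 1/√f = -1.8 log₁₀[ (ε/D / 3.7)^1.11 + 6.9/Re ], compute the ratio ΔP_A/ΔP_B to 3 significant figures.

Pipe A: V = Q/A = 0.0003833/0.0004486 = 0.8545 m/s; Re = 1.332e+04; ε/D = 0.000151; Haaland → f = 0.02879; ΔP_A = f(L/D)(ρV²/2) = 1.367e+05 Pa.
Pipe B: V = Q/A = 0.0003833/0.0002573 = 1.49 m/s; Re = 1.758e+04; ε/D = 0.00199; Haaland → f = 0.03009; ΔP_B = f(L/D)(ρV²/2) = 1.227e+05 Pa.
ΔP_A/ΔP_B = 1.367e+05/1.227e+05 = 1.11.

ΔP_A/ΔP_B ≈ 1.11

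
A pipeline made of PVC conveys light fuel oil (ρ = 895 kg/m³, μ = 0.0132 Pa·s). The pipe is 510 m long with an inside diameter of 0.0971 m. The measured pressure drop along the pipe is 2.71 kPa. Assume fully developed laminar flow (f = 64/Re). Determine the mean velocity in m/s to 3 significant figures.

For laminar flow, f = 64/Re with Re = ρVD/μ, so Darcy-Weisbach reduces to ΔP = 32μLV/D². Solving for V: V = ΔP·D²/(32μL) = 2710·(0.0971)²/(32·0.0132·510) = 0.1186 m/s.
Check: Re = ρVD/μ = 895·0.1186·0.0971/0.0132 = 780.9 < 2300, so the laminar assumption holds.

V ≈ 0.119 m/s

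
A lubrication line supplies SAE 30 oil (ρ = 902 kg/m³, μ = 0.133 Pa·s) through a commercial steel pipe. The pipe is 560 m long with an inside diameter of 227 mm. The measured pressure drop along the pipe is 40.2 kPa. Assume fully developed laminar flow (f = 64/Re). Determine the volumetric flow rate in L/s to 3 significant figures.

Q ≈ 35.2 L/s

For laminar flow, f = 64/Re with Re = ρVD/μ, so Darcy-Weisbach reduces to ΔP = 32μLV/D². Solving for V: V = ΔP·D²/(32μL) = 4.02e+04·(0.227)²/(32·0.133·560) = 0.8691 m/s.
Check: Re = ρVD/μ = 902·0.8691·0.227/0.133 = 1338 < 2300, so the laminar assumption holds.
Q = V·A = 0.8691·(π/4·0.227²) = 0.03517 m³/s = 35.2 L/s.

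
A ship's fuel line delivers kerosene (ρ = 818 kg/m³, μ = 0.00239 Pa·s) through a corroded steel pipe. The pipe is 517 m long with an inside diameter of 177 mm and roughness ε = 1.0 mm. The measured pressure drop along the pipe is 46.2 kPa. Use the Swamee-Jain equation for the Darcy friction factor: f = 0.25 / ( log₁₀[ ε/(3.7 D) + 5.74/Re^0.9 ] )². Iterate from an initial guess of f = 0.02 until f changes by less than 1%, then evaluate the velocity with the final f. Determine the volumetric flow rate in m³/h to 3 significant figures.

Rearranging Darcy-Weisbach: V = √(2·ΔP·D/(f·L·ρ)). With ε/D = 0.001/0.177 = 0.00565, iterate starting from f = 0.02:
  f = 0.02 → V = √(2·4.62e+04·0.177/(0.02·517·818)) = 1.391 m/s; Re = ρVD/μ = 8.424e+04; f → 0.03282
  f = 0.03282 → V = 1.085 m/s; Re = 6.576e+04; f → 0.03314
Converged (Δf/f < 1%). With the final f = 0.03314: V = √(2·4.62e+04·0.177/(0.03314·517·818)) = 1.08 m/s.
Q = V·A = 1.08·(π/4·0.177²) = 0.02658 m³/s = 95.7 m³/h.

Q ≈ 95.7 m³/h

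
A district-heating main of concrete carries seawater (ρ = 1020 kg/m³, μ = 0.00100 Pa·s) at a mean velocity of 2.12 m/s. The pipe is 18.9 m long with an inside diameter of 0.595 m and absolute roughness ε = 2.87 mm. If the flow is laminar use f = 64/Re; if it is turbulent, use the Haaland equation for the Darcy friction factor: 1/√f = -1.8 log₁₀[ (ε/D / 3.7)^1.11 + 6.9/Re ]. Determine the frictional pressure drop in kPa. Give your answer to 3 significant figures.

ΔP ≈ 2.20 kPa

Reynolds number Re = ρVD/μ = 1020 · 2.12 · 0.595 / 0.001 = 1.287e+06.
Re > 4000 → turbulent. Relative roughness ε/D = 0.00287/0.595 = 0.00482. Haaland: 1/√f = -1.8 log₁₀[(0.00482/3.7)^1.11 + 6.9/1.287e+06] = -1.8 log₁₀[0.000628 + 5.36e-06] = 5.757, so f = 0.03017.
Darcy-Weisbach: ΔP = f(L/D)(ρV²/2) = 0.03017·(18.9/0.595)·(1020·2.12²/2) = 0.03017·31.76·2292 = 2197 Pa.
ΔP = 2197 Pa = 2.20 kPa.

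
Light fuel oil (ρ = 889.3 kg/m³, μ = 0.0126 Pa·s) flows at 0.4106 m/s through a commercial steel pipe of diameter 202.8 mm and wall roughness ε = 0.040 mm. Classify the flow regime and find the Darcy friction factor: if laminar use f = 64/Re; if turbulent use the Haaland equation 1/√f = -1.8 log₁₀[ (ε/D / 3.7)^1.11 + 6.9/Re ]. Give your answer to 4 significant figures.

Re = ρVD/μ = 889.3·0.4106·0.2028/0.0126 = 5877.
Re > 4000 → turbulent. ε/D = 4e-05/0.2028 = 0.000197; Haaland: 1/√f = -1.8 log₁₀[1.81e-05 + 0.00117] = 5.263, so f = 0.03611.

f ≈ 0.03611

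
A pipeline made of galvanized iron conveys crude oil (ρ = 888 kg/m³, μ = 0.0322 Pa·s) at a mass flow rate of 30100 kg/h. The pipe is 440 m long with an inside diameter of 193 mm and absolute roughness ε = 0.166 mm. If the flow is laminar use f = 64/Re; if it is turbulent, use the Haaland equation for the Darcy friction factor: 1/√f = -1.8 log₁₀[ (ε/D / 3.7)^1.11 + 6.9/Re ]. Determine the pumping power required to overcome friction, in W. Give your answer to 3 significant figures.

P ≈ 36.9 W

ṁ = 30100 kg/h = 30100/3600 = 8.361 kg/s.
A = πD²/4 = π(0.193)²/4 = 0.02926 m²; mean velocity V = ṁ/(ρA) = 8.361/(888 · 0.02926) = 0.3218 m/s.
Reynolds number Re = ρVD/μ = 888 · 0.3218 · 0.193 / 0.0322 = 1713.
Re < 2300 → laminar flow, so f = 64/Re = 64/1713 = 0.03736 (the turbulent correlation is not needed).
Darcy-Weisbach: ΔP = f(L/D)(ρV²/2) = 0.03736·(440/0.193)·(888·0.3218²/2) = 0.03736·2280·45.99 = 3917 Pa.
Q = ṁ/ρ = 8.361/888 = 0.009416 m³/s.
Pumping power P = QΔP = 0.009416·3917 = 36.88 W = 36.9 W.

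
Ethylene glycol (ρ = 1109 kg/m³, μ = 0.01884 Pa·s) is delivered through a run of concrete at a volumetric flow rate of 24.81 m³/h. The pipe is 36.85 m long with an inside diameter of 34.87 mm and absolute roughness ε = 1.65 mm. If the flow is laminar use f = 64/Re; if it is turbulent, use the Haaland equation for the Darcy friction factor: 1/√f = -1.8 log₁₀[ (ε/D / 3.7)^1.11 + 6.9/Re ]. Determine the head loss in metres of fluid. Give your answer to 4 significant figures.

Q = 24.81 m³/h = 24.81/3600 = 0.006892 m³/s.
Cross-sectional area A = πD²/4 = π(0.03487)²/4 = 0.000955 m²; mean velocity V = Q/A = 0.006892/0.000955 = 7.217 m/s.
Reynolds number Re = ρVD/μ = 1109 · 7.217 · 0.03487 / 0.0188 = 1.481e+04.
Re > 4000 → turbulent. Relative roughness ε/D = 0.00165/0.03487 = 0.0473. Haaland: 1/√f = -1.8 log₁₀[(0.0473/3.7)^1.11 + 6.9/1.481e+04] = -1.8 log₁₀[0.00792 + 0.000466] = 3.738, so f = 0.07157.
Darcy-Weisbach: ΔP = f(L/D)(ρV²/2) = 0.07157·(36.85/0.03487)·(1109·7.217²/2) = 0.07157·1057·2.888e+04 = 2.184e+06 Pa.
Head loss h_f = ΔP/(ρg) = 2.184e+06/(1109·9.81) = 200.8 m.

h_f ≈ 200.8 m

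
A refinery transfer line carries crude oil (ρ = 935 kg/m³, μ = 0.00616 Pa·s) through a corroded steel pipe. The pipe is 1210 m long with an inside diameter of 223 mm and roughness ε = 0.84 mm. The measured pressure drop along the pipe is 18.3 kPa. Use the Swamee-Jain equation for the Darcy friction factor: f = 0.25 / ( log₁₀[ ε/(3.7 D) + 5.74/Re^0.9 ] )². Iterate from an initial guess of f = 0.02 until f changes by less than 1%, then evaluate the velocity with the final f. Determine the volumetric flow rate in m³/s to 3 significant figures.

Rearranging Darcy-Weisbach: V = √(2·ΔP·D/(f·L·ρ)). With ε/D = 0.00084/0.223 = 0.00377, iterate starting from f = 0.02:
  f = 0.02 → V = √(2·1.83e+04·0.223/(0.02·1210·935)) = 0.6006 m/s; Re = ρVD/μ = 2.033e+04; f → 0.03306
  f = 0.03306 → V = 0.4671 m/s; Re = 1.581e+04; f → 0.03417
  f = 0.03417 → V = 0.4595 m/s; Re = 1.555e+04; f → 0.03425
Converged (Δf/f < 1%). With the final f = 0.03425: V = √(2·1.83e+04·0.223/(0.03425·1210·935)) = 0.459 m/s.
Q = V·A = 0.459·(π/4·0.223²) = 0.01793 m³/s = 0.0179 m³/s.

Q ≈ 0.0179 m³/s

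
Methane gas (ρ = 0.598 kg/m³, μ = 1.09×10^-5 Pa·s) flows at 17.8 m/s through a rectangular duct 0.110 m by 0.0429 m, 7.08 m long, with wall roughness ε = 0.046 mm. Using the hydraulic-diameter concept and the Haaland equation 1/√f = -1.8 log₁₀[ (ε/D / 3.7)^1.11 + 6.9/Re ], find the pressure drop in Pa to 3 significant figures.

Hydraulic diameter D_h = 4A/P = 4·(0.11·0.0429)/(2·(0.11+0.0429)) = 0.01888/0.3058 = 0.06173 m.
Re = ρVD_h/μ = 0.598·17.8·0.06173/1.09e-05 = 6.028e+04.
ε/D_h = 4.6e-05/0.06173 = 0.000745; Haaland gives 1/√f = -1.8 log₁₀[7.9e-05+0.000114] = 6.684, so f = 0.02238.
ΔP = f(L/D_h)(ρV²/2) = 0.02238·7.08/0.06173·94.74 = 243.2 Pa.

ΔP ≈ 243 Pa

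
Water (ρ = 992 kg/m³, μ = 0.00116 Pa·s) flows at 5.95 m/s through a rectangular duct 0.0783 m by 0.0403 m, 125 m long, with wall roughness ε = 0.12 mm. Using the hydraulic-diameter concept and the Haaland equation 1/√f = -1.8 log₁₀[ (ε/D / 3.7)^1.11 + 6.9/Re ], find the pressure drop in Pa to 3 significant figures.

ΔP ≈ 1.02×10^6 Pa

Hydraulic diameter D_h = 4A/P = 4·(0.0783·0.0403)/(2·(0.0783+0.0403)) = 0.01262/0.2372 = 0.05321 m.
Re = ρVD_h/μ = 992·5.95·0.05321/0.00116 = 2.708e+05.
ε/D_h = 0.00012/0.05321 = 0.00226; Haaland gives 1/√f = -1.8 log₁₀[0.00027+2.55e-05] = 6.353, so f = 0.02478.
ΔP = f(L/D_h)(ρV²/2) = 0.02478·125/0.05321·1.756e+04 = 1.022e+06 Pa.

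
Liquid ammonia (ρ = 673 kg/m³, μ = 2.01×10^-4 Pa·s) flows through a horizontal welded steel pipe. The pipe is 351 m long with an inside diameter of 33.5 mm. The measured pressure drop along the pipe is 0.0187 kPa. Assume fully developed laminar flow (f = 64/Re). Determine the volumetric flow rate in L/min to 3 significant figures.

For laminar flow, f = 64/Re with Re = ρVD/μ, so Darcy-Weisbach reduces to ΔP = 32μLV/D². Solving for V: V = ΔP·D²/(32μL) = 18.7·(0.0335)²/(32·0.000201·351) = 0.009296 m/s.
Check: Re = ρVD/μ = 673·0.009296·0.0335/0.000201 = 1043 < 2300, so the laminar assumption holds.
Q = V·A = 0.009296·(π/4·0.0335²) = 8.193e-06 m³/s = 0.492 L/min.

Q ≈ 0.492 L/min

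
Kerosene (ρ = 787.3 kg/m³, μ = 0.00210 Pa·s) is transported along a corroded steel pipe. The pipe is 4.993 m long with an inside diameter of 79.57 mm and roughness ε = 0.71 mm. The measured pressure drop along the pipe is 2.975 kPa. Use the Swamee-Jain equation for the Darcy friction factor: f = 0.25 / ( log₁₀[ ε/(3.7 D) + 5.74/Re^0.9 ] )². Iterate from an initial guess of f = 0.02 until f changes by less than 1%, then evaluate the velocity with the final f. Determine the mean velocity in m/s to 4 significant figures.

Rearranging Darcy-Weisbach: V = √(2·ΔP·D/(f·L·ρ)). With ε/D = 0.00071/0.07957 = 0.00892, iterate starting from f = 0.02:
  f = 0.02 → V = √(2·2975·0.07957/(0.02·4.993·787.3)) = 2.454 m/s; Re = ρVD/μ = 7.32e+04; f → 0.03766
  f = 0.03766 → V = 1.788 m/s; Re = 5.335e+04; f → 0.03804
Converged (Δf/f < 1%). With the final f = 0.03804: V = √(2·2975·0.07957/(0.03804·4.993·787.3)) = 1.779 m/s.

V ≈ 1.779 m/s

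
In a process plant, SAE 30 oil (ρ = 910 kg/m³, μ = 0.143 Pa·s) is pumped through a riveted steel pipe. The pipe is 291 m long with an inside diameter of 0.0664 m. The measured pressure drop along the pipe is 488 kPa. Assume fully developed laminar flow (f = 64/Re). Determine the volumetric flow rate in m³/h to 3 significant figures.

Q ≈ 20.1 m³/h

For laminar flow, f = 64/Re with Re = ρVD/μ, so Darcy-Weisbach reduces to ΔP = 32μLV/D². Solving for V: V = ΔP·D²/(32μL) = 4.88e+05·(0.0664)²/(32·0.143·291) = 1.616 m/s.
Check: Re = ρVD/μ = 910·1.616·0.0664/0.143 = 682.7 < 2300, so the laminar assumption holds.
Q = V·A = 1.616·(π/4·0.0664²) = 0.005595 m³/s = 20.1 m³/h.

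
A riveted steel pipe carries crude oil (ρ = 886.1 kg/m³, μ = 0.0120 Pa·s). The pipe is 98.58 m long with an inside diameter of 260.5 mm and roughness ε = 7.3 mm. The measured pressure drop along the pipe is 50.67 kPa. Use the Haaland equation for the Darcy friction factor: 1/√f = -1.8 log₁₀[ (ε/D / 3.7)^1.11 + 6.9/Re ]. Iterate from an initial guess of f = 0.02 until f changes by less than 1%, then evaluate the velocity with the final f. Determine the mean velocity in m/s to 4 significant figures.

Rearranging Darcy-Weisbach: V = √(2·ΔP·D/(f·L·ρ)). With ε/D = 0.0073/0.2605 = 0.028, iterate starting from f = 0.02:
  f = 0.02 → V = √(2·5.067e+04·0.2605/(0.02·98.58·886.1)) = 3.887 m/s; Re = ρVD/μ = 7.477e+04; f → 0.05613
  f = 0.05613 → V = 2.32 m/s; Re = 4.464e+04; f → 0.05641
Converged (Δf/f < 1%). With the final f = 0.05641: V = √(2·5.067e+04·0.2605/(0.05641·98.58·886.1)) = 2.315 m/s.

V ≈ 2.315 m/s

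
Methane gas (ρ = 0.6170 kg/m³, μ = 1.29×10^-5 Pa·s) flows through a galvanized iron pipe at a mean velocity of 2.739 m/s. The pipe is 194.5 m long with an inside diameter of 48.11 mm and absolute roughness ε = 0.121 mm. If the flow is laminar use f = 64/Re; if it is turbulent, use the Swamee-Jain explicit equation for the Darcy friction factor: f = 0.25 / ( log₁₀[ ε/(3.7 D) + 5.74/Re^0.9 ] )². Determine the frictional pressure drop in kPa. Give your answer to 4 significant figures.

ΔP ≈ 0.3617 kPa

Reynolds number Re = ρVD/μ = 0.617 · 2.739 · 0.04811 / 1.29e-05 = 6303.
Re > 4000 → turbulent. Relative roughness ε/D = 0.000121/0.04811 = 0.00252. Swamee-Jain: f = 0.25/(log₁₀[0.00252/3.7 + 5.74/6303^0.9])² = 0.25/(log₁₀[0.00068 + 0.00218])² = 0.25/(-2.543)² = 0.03866.
Darcy-Weisbach: ΔP = f(L/D)(ρV²/2) = 0.03866·(194.5/0.04811)·(0.617·2.739²/2) = 0.03866·4043·2.314 = 361.7 Pa.
ΔP = 361.7 Pa = 0.3617 kPa.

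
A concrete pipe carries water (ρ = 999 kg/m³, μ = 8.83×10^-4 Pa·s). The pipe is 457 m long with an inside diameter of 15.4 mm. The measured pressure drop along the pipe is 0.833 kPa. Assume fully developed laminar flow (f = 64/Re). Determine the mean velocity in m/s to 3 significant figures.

V ≈ 0.0153 m/s

For laminar flow, f = 64/Re with Re = ρVD/μ, so Darcy-Weisbach reduces to ΔP = 32μLV/D². Solving for V: V = ΔP·D²/(32μL) = 833·(0.0154)²/(32·0.000883·457) = 0.0153 m/s.
Check: Re = ρVD/μ = 999·0.0153·0.0154/0.000883 = 266.6 < 2300, so the laminar assumption holds.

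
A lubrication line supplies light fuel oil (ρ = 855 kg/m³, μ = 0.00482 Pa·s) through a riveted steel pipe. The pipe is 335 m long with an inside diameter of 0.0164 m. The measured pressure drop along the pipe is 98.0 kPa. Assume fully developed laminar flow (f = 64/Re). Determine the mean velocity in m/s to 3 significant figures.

V ≈ 0.510 m/s

For laminar flow, f = 64/Re with Re = ρVD/μ, so Darcy-Weisbach reduces to ΔP = 32μLV/D². Solving for V: V = ΔP·D²/(32μL) = 9.8e+04·(0.0164)²/(32·0.00482·335) = 0.5101 m/s.
Check: Re = ρVD/μ = 855·0.5101·0.0164/0.00482 = 1484 < 2300, so the laminar assumption holds.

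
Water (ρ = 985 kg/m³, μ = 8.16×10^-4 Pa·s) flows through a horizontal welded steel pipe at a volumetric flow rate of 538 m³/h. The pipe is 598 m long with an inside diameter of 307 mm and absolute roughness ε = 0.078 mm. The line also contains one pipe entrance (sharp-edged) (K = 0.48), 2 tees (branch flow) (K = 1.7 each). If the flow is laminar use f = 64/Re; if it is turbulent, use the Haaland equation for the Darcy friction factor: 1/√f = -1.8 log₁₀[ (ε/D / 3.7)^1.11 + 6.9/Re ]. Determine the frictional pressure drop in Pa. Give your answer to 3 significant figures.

Q = 538 m³/h = 538/3600 = 0.1494 m³/s.
Cross-sectional area A = πD²/4 = π(0.307)²/4 = 0.07402 m²; mean velocity V = Q/A = 0.1494/0.07402 = 2.019 m/s.
Reynolds number Re = ρVD/μ = 985 · 2.019 · 0.307 / 0.000816 = 7.482e+05.
Re > 4000 → turbulent. Relative roughness ε/D = 7.8e-05/0.307 = 0.000254. Haaland: 1/√f = -1.8 log₁₀[(0.000254/3.7)^1.11 + 6.9/7.482e+05] = -1.8 log₁₀[2.39e-05 + 9.22e-06] = 8.063, so f = 0.01538.
Total minor-loss coefficient ΣK = 1·0.48 + 2·1.7 = 3.88.
ΔP = [f·L/D + ΣK]·(ρV²/2) = [0.01538·598/0.307 + 3.88]·(985·2.019²/2) = [29.96 + 3.88]·2007 = 6.793e+04 Pa.

ΔP ≈ 67900 Pa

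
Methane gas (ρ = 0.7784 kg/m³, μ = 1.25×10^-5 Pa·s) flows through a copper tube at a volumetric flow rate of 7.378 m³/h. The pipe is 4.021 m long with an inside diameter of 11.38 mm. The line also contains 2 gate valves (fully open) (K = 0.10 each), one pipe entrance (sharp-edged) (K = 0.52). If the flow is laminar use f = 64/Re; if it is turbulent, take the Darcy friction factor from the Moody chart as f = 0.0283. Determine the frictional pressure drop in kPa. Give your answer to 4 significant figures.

Q = 7.378 m³/h = 7.378/3600 = 0.002049 m³/s.
Cross-sectional area A = πD²/4 = π(0.01138)²/4 = 0.0001017 m²; mean velocity V = Q/A = 0.002049/0.0001017 = 20.15 m/s.
Reynolds number Re = ρVD/μ = 0.7784 · 20.15 · 0.01138 / 1.25e-05 = 1.428e+04.
Re > 4000 → turbulent; use the Moody-chart value f = 0.0283.
Total minor-loss coefficient ΣK = 2·0.1 + 1·0.52 = 0.72.
ΔP = [f·L/D + ΣK]·(ρV²/2) = [0.0283·4.021/0.01138 + 0.72]·(0.7784·20.15²/2) = [9.999 + 0.72]·158 = 1694 Pa.
ΔP = 1694 Pa = 1.694 kPa.

ΔP ≈ 1.694 kPa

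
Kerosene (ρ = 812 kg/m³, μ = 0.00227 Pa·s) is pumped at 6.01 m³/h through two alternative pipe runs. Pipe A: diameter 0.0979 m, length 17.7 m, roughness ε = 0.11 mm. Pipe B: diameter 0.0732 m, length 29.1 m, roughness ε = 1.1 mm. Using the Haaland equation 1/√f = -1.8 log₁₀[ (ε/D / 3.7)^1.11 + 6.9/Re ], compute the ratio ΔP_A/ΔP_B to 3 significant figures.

Pipe A: V = Q/A = 0.001669/0.007528 = 0.2218 m/s; Re = 7767; ε/D = 0.00112; Haaland → f = 0.03442; ΔP_A = f(L/D)(ρV²/2) = 124.3 Pa.
Pipe B: V = Q/A = 0.001669/0.004208 = 0.3967 m/s; Re = 1.039e+04; ε/D = 0.015; Haaland → f = 0.04782; ΔP_B = f(L/D)(ρV²/2) = 1215 Pa.
ΔP_A/ΔP_B = 124.3/1215 = 0.102.

ΔP_A/ΔP_B ≈ 0.102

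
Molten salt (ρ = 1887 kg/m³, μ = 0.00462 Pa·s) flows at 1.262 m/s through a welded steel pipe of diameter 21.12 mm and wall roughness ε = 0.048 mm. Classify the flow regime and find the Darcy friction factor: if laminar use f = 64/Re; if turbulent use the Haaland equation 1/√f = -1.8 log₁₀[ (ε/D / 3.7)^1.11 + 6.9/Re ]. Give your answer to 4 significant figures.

f ≈ 0.03334

Re = ρVD/μ = 1887·1.262·0.02112/0.00462 = 1.089e+04.
Re > 4000 → turbulent. ε/D = 4.8e-05/0.02112 = 0.00227; Haaland: 1/√f = -1.8 log₁₀[0.000272 + 0.000634] = 5.477, so f = 0.03334.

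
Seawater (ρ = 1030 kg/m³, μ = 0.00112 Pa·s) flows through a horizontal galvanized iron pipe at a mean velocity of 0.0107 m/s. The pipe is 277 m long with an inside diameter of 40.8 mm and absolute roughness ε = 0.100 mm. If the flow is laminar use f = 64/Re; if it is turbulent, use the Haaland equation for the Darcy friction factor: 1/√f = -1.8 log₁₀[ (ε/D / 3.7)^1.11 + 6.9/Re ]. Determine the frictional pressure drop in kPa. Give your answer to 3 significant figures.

ΔP ≈ 0.0638 kPa

Reynolds number Re = ρVD/μ = 1030 · 0.0107 · 0.0408 / 0.00112 = 401.5.
Re < 2300 → laminar flow, so f = 64/Re = 64/401.5 = 0.1594 (the turbulent correlation is not needed).
Darcy-Weisbach: ΔP = f(L/D)(ρV²/2) = 0.1594·(277/0.0408)·(1030·0.0107²/2) = 0.1594·6789·0.05896 = 63.81 Pa.
ΔP = 63.81 Pa = 0.0638 kPa.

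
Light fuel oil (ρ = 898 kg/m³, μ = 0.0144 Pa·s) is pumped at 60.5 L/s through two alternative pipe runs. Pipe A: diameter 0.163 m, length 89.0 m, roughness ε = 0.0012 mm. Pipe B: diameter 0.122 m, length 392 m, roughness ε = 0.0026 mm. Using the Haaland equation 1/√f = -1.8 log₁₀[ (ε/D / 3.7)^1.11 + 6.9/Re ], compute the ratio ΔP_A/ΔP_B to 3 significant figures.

Pipe A: V = Q/A = 0.0605/0.02087 = 2.899 m/s; Re = 2.947e+04; ε/D = 7.36e-06; Haaland → f = 0.02343; ΔP_A = f(L/D)(ρV²/2) = 4.828e+04 Pa.
Pipe B: V = Q/A = 0.0605/0.01169 = 5.175 m/s; Re = 3.937e+04; ε/D = 2.13e-05; Haaland → f = 0.02192; ΔP_B = f(L/D)(ρV²/2) = 8.469e+05 Pa.
ΔP_A/ΔP_B = 4.828e+04/8.469e+05 = 0.0570.

ΔP_A/ΔP_B ≈ 0.0570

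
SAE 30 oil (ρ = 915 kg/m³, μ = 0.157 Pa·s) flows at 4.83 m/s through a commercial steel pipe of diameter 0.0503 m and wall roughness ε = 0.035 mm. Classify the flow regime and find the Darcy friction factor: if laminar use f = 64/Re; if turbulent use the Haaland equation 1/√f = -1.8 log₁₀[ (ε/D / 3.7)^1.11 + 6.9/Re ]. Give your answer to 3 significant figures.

f ≈ 0.0452

Re = ρVD/μ = 915·4.83·0.0503/0.157 = 1416.
Re < 2300 → laminar, so f = 64/Re = 0.0452 (roughness is irrelevant in laminar flow).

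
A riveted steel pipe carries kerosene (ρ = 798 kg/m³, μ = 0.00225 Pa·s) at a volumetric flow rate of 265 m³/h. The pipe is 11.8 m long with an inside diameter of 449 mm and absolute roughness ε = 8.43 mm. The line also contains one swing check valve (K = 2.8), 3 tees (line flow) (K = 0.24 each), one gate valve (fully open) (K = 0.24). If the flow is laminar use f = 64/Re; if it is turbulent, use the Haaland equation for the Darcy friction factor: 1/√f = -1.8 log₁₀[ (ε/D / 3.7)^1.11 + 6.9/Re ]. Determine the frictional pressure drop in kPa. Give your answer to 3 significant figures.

ΔP ≈ 0.433 kPa

Q = 265 m³/h = 265/3600 = 0.07361 m³/s.
Cross-sectional area A = πD²/4 = π(0.449)²/4 = 0.1583 m²; mean velocity V = Q/A = 0.07361/0.1583 = 0.4649 m/s.
Reynolds number Re = ρVD/μ = 798 · 0.4649 · 0.449 / 0.00225 = 7.403e+04.
Re > 4000 → turbulent. Relative roughness ε/D = 0.00843/0.449 = 0.0188. Haaland: 1/√f = -1.8 log₁₀[(0.0188/3.7)^1.11 + 6.9/7.403e+04] = -1.8 log₁₀[0.00284 + 9.32e-05] = 4.559, so f = 0.0481.
Total minor-loss coefficient ΣK = 1·2.8 + 3·0.24 + 1·0.24 = 3.76.
ΔP = [f·L/D + ΣK]·(ρV²/2) = [0.0481·11.8/0.449 + 3.76]·(798·0.4649²/2) = [1.264 + 3.76]·86.24 = 433.3 Pa.
ΔP = 433.3 Pa = 0.433 kPa.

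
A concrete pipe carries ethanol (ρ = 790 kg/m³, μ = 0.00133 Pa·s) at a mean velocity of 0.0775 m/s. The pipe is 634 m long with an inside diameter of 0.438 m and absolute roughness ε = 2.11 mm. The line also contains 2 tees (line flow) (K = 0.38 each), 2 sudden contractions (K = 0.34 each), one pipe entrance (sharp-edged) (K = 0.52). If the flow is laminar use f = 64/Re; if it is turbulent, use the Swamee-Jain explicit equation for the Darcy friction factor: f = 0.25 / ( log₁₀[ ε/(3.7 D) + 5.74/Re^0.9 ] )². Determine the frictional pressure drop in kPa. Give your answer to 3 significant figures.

Reynolds number Re = ρVD/μ = 790 · 0.0775 · 0.438 / 0.00133 = 2.016e+04.
Re > 4000 → turbulent. Relative roughness ε/D = 0.00211/0.438 = 0.00482. Swamee-Jain: f = 0.25/(log₁₀[0.00482/3.7 + 5.74/2.016e+04^0.9])² = 0.25/(log₁₀[0.0013 + 0.000767])² = 0.25/(-2.684)² = 0.0347.
Total minor-loss coefficient ΣK = 2·0.38 + 2·0.34 + 1·0.52 = 1.96.
ΔP = [f·L/D + ΣK]·(ρV²/2) = [0.0347·634/0.438 + 1.96]·(790·0.0775²/2) = [50.22 + 1.96]·2.372 = 123.8 Pa.
ΔP = 123.8 Pa = 0.124 kPa.

ΔP ≈ 0.124 kPa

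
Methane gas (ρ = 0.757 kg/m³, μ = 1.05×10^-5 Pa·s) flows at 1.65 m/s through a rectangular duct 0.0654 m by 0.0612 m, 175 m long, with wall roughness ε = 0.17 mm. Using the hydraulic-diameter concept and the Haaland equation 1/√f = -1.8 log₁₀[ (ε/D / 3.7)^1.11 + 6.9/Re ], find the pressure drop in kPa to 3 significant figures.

ΔP ≈ 0.104 kPa

Hydraulic diameter D_h = 4A/P = 4·(0.0654·0.0612)/(2·(0.0654+0.0612)) = 0.01601/0.2532 = 0.06323 m.
Re = ρVD_h/μ = 0.757·1.65·0.06323/1.05e-05 = 7522.
ε/D_h = 0.00017/0.06323 = 0.00269; Haaland gives 1/√f = -1.8 log₁₀[0.000328+0.000917] = 5.228, so f = 0.03658.
ΔP = f(L/D_h)(ρV²/2) = 0.03658·175/0.06323·1.03 = 104.3 Pa.
ΔP = 0.104 kPa.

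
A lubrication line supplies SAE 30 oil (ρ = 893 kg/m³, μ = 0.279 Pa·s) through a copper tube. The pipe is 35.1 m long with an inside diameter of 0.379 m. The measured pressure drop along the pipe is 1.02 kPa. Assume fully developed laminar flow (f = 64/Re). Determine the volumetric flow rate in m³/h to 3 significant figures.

For laminar flow, f = 64/Re with Re = ρVD/μ, so Darcy-Weisbach reduces to ΔP = 32μLV/D². Solving for V: V = ΔP·D²/(32μL) = 1020·(0.379)²/(32·0.279·35.1) = 0.4675 m/s.
Check: Re = ρVD/μ = 893·0.4675·0.379/0.279 = 567.2 < 2300, so the laminar assumption holds.
Q = V·A = 0.4675·(π/4·0.379²) = 0.05275 m³/s = 190 m³/h.

Q ≈ 190 m³/h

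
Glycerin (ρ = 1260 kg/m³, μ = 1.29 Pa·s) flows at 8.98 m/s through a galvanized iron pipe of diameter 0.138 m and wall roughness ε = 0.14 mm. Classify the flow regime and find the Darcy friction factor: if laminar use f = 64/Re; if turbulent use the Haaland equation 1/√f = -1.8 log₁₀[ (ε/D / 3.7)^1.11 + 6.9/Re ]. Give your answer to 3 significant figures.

Re = ρVD/μ = 1260·8.98·0.138/1.29 = 1210.
Re < 2300 → laminar, so f = 64/Re = 0.05287 (roughness is irrelevant in laminar flow).

f ≈ 0.0529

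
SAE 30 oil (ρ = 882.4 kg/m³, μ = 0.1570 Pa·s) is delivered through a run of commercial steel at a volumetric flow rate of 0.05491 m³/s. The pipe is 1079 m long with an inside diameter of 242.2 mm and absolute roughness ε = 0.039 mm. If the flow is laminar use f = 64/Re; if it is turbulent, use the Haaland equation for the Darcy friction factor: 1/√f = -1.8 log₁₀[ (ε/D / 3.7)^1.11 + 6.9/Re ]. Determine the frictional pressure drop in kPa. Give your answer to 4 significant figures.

ΔP ≈ 110.1 kPa

Cross-sectional area A = πD²/4 = π(0.2422)²/4 = 0.04607 m²; mean velocity V = Q/A = 0.05491/0.04607 = 1.192 m/s.
Reynolds number Re = ρVD/μ = 882.4 · 1.192 · 0.2422 / 0.157 = 1622.
Re < 2300 → laminar flow, so f = 64/Re = 64/1622 = 0.03945 (the turbulent correlation is not needed).
Darcy-Weisbach: ΔP = f(L/D)(ρV²/2) = 0.03945·(1079/0.2422)·(882.4·1.192²/2) = 0.03945·4455·626.7 = 1.101e+05 Pa.
ΔP = 1.101e+05 Pa = 110.1 kPa.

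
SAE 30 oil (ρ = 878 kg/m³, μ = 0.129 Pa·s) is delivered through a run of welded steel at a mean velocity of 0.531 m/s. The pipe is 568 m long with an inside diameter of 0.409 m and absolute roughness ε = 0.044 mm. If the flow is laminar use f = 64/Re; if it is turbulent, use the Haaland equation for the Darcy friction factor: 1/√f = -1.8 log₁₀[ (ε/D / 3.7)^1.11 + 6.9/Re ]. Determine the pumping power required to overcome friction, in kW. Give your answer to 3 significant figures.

Reynolds number Re = ρVD/μ = 878 · 0.531 · 0.409 / 0.129 = 1478.
Re < 2300 → laminar flow, so f = 64/Re = 64/1478 = 0.0433 (the turbulent correlation is not needed).
Darcy-Weisbach: ΔP = f(L/D)(ρV²/2) = 0.0433·(568/0.409)·(878·0.531²/2) = 0.0433·1389·123.8 = 7443 Pa.
Q = V·A = 0.531·0.1314 = 0.06976 m³/s.
Pumping power P = QΔP = 0.06976·7443 = 519.2 W = 0.519 kW.

P ≈ 0.519 kW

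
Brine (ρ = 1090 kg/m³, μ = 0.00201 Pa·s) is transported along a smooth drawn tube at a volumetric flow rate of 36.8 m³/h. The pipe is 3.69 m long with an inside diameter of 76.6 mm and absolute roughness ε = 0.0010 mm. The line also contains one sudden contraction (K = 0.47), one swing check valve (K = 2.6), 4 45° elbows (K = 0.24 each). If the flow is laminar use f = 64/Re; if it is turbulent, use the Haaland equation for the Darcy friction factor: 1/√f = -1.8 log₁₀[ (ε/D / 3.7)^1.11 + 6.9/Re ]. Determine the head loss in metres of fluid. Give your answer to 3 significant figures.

Q = 36.8 m³/h = 36.8/3600 = 0.01022 m³/s.
Cross-sectional area A = πD²/4 = π(0.0766)²/4 = 0.004608 m²; mean velocity V = Q/A = 0.01022/0.004608 = 2.218 m/s.
Reynolds number Re = ρVD/μ = 1090 · 2.218 · 0.0766 / 0.00201 = 9.214e+04.
Re > 4000 → turbulent. Relative roughness ε/D = 1e-06/0.0766 = 1.31e-05. Haaland: 1/√f = -1.8 log₁₀[(1.31e-05/3.7)^1.11 + 6.9/9.214e+04] = -1.8 log₁₀[8.87e-07 + 7.49e-05] = 7.417, so f = 0.01818.
Total minor-loss coefficient ΣK = 1·0.47 + 1·2.6 + 4·0.24 = 4.03.
ΔP = [f·L/D + ΣK]·(ρV²/2) = [0.01818·3.69/0.0766 + 4.03]·(1090·2.218²/2) = [0.8757 + 4.03]·2682 = 1.316e+04 Pa.
Head loss h_f = ΔP/(ρg) = 1.316e+04/(1090·9.81) = 1.23 m.

h_f ≈ 1.23 m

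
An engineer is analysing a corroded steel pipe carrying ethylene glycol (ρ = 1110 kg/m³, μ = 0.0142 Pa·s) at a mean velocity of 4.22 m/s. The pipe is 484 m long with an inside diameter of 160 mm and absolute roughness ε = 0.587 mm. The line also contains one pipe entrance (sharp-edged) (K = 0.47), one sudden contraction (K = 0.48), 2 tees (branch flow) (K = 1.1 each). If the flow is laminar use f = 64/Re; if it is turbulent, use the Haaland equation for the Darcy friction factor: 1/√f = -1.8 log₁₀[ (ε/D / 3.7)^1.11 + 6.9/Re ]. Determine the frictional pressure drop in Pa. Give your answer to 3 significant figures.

ΔP ≈ 918000 Pa

Reynolds number Re = ρVD/μ = 1110 · 4.22 · 0.16 / 0.0142 = 5.278e+04.
Re > 4000 → turbulent. Relative roughness ε/D = 0.000587/0.16 = 0.00367. Haaland: 1/√f = -1.8 log₁₀[(0.00367/3.7)^1.11 + 6.9/5.278e+04] = -1.8 log₁₀[0.000463 + 0.000131] = 5.807, so f = 0.02965.
Total minor-loss coefficient ΣK = 1·0.47 + 1·0.48 + 2·1.1 = 3.15.
ΔP = [f·L/D + ΣK]·(ρV²/2) = [0.02965·484/0.16 + 3.15]·(1110·4.22²/2) = [89.7 + 3.15]·9884 = 9.177e+05 Pa.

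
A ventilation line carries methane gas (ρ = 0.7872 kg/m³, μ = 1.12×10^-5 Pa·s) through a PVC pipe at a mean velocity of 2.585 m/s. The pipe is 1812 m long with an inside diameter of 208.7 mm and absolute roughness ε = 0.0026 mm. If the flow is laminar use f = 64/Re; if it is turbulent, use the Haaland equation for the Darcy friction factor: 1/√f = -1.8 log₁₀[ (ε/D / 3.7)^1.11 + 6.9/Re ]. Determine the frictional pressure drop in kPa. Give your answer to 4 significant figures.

ΔP ≈ 0.5044 kPa

Reynolds number Re = ρVD/μ = 0.7872 · 2.585 · 0.2087 / 1.12e-05 = 3.792e+04.
Re > 4000 → turbulent. Relative roughness ε/D = 2.6e-06/0.2087 = 1.25e-05. Haaland: 1/√f = -1.8 log₁₀[(1.25e-05/3.7)^1.11 + 6.9/3.792e+04] = -1.8 log₁₀[8.42e-07 + 0.000182] = 6.728, so f = 0.02209.
Darcy-Weisbach: ΔP = f(L/D)(ρV²/2) = 0.02209·(1812/0.2087)·(0.7872·2.585²/2) = 0.02209·8682·2.63 = 504.4 Pa.
ΔP = 504.4 Pa = 0.5044 kPa.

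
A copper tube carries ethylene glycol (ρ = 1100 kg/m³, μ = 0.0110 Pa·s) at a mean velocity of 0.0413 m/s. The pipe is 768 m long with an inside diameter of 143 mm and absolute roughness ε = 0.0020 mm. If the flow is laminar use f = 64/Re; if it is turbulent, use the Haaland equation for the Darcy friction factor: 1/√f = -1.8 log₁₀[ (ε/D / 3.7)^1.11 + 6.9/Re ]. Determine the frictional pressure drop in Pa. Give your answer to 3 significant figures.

ΔP ≈ 546 Pa

Reynolds number Re = ρVD/μ = 1100 · 0.0413 · 0.143 / 0.011 = 590.6.
Re < 2300 → laminar flow, so f = 64/Re = 64/590.6 = 0.1084 (the turbulent correlation is not needed).
Darcy-Weisbach: ΔP = f(L/D)(ρV²/2) = 0.1084·(768/0.143)·(1100·0.0413²/2) = 0.1084·5371·0.9381 = 546 Pa.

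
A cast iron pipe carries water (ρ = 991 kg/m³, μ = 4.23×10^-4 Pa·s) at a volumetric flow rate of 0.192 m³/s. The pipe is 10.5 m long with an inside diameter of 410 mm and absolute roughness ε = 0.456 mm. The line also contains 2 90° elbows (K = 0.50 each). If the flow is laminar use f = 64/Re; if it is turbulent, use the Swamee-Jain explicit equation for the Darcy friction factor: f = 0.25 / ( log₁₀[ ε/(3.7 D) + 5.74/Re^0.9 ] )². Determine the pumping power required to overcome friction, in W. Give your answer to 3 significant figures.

P ≈ 306 W

Cross-sectional area A = πD²/4 = π(0.41)²/4 = 0.132 m²; mean velocity V = Q/A = 0.192/0.132 = 1.454 m/s.
Reynolds number Re = ρVD/μ = 991 · 1.454 · 0.41 / 0.000423 = 1.397e+06.
Re > 4000 → turbulent. Relative roughness ε/D = 0.000456/0.41 = 0.00111. Swamee-Jain: f = 0.25/(log₁₀[0.00111/3.7 + 5.74/1.397e+06^0.9])² = 0.25/(log₁₀[0.000301 + 1.69e-05])² = 0.25/(-3.498)² = 0.02043.
Total minor-loss coefficient ΣK = 2·0.5 = 1.
ΔP = [f·L/D + ΣK]·(ρV²/2) = [0.02043·10.5/0.41 + 1]·(991·1.454²/2) = [0.5232 + 1]·1048 = 1596 Pa.
Pumping power P = QΔP = 0.192·1596 = 306.5 W = 306 W.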